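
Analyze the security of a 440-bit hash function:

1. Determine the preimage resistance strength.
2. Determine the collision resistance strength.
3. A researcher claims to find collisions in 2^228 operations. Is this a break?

Step 1: Preimage resistance requires brute-force of 2^440 operations.
Step 2: Collision resistance (birthday bound) = 2^(440/2) = 2^220.
Step 3: The claimed attack costs 2^228 operations.
Step 4: Since 2^228 >= 2^220, the claimed attack is no faster than the generic birthday attack, so this does not break collision resistance.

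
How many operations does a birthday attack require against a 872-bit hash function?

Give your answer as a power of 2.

Step 1: The birthday paradox gives collision probability ~50% after sqrt(2^n) = 2^(n/2) hashes.
Step 2: For 872-bit output: 2^(872/2) = 2^436.
Step 3: Approximately 2^436 hash computations needed.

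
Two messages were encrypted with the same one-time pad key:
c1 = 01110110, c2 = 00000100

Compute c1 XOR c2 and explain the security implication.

Step 1: c1 XOR c2 = (m1 XOR k) XOR (m2 XOR k).
Step 2: By XOR associativity/commutativity: = m1 XOR m2 XOR k XOR k = m1 XOR m2.
Step 3: 01110110 XOR 00000100 = 01110010 = 114.
Step 4: The key cancels out! An attacker learns m1 XOR m2 = 114, revealing the relationship between plaintexts.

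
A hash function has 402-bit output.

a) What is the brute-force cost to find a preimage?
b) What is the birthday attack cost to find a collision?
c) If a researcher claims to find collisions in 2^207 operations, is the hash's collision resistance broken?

Step 1: Preimage resistance requires brute-force of 2^402 operations.
Step 2: Collision resistance (birthday bound) = 2^(402/2) = 2^201.
Step 3: The claimed attack costs 2^207 operations.
Step 4: Since 2^207 >= 2^201, the claimed attack is no faster than the generic birthday attack, so this does not break collision resistance.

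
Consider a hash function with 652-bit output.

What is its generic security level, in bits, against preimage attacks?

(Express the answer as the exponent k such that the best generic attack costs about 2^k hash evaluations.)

Step 1: The hash has a 652-bit output.
Step 2: Preimage resistance means: given a digest h(x), it should be infeasible to find any input that hashes to it.
With a 652-bit output there are 2^652 possible digests, so a generic brute-force preimage search costs about 2^652 evaluations.
Step 3: Security level = 652 bits.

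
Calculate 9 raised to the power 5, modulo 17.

Step 1: Compute 9^5 mod 17 step by step, reducing modulo 17 at each step.
  9^1 mod 17 = 9
  9^2 mod 17 = (9 * 9) mod 17 = 13
  9^3 mod 17 = (13 * 9) mod 17 = 15
  9^4 mod 17 = (15 * 9) mod 17 = 16
  9^5 mod 17 = (16 * 9) mod 17 = 8
Step 2: Result = 8.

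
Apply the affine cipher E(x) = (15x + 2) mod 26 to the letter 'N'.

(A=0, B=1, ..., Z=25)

Step 1: Convert 'N' to number: x = 13.
Step 2: E(13) = (15 * 13 + 2) mod 26 = 197 mod 26 = 15.
Step 3: Convert 15 back to letter: P.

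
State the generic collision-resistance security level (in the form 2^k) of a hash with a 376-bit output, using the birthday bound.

Step 1: The birthday paradox gives collision probability ~50% after sqrt(2^n) = 2^(n/2) hashes.
Step 2: For 376-bit output: 2^(376/2) = 2^188.
Step 3: Approximately 2^188 hash computations needed.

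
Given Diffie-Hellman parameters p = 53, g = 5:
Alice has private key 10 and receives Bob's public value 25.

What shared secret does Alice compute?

Step 1: s = B^a mod p = 25^10 mod 53.
  25^1 mod 53 = 25
  25^2 mod 53 = (25 * 25) mod 53 = 42
  25^3 mod 53 = (42 * 25) mod 53 = 43
  25^4 mod 53 = (43 * 25) mod 53 = 15
  25^5 mod 53 = (15 * 25) mod 53 = 4
  25^6 mod 53 = (4 * 25) mod 53 = 47
  25^7 mod 53 = (47 * 25) mod 53 = 9
  25^8 mod 53 = (9 * 25) mod 53 = 13
  25^9 mod 53 = (13 * 25) mod 53 = 7
  25^10 mod 53 = (7 * 25) mod 53 = 16
Result: shared secret = 16.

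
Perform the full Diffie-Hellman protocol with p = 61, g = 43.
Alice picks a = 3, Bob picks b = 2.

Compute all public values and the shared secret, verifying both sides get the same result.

Step 1: A = g^a mod p = 43^3 mod 61 = 24.
Step 2: B = g^b mod p = 43^2 mod 61 = 19.
Step 3: Alice computes s = B^a mod p = 19^3 mod 61 = 27.
Step 4: Bob computes s = A^b mod p = 24^2 mod 61 = 27.
Both sides agree: shared secret = 27.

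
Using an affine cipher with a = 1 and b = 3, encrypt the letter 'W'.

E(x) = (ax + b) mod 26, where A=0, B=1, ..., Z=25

Step 1: Convert 'W' to number: x = 22.
Step 2: E(22) = (1 * 22 + 3) mod 26 = 25 mod 26 = 25.
Step 3: Convert 25 back to letter: Z.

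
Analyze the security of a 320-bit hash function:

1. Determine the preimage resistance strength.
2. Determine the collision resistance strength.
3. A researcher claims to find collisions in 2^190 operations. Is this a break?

Step 1: Preimage resistance requires brute-force of 2^320 operations.
Step 2: Collision resistance (birthday bound) = 2^(320/2) = 2^160.
Step 3: The claimed attack costs 2^190 operations.
Step 4: Since 2^190 >= 2^160, the claimed attack is no faster than the generic birthday attack, so this does not break collision resistance.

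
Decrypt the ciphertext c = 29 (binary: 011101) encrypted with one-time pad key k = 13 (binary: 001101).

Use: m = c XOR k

Step 1: XOR ciphertext with key:
  Ciphertext: 011101
  Key:        001101
  XOR:        010000
Step 2: Plaintext = 010000 = 16 in decimal.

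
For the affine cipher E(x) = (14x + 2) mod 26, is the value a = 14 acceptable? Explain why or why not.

Step 1: Compute gcd(14, 26).
Step 2: gcd(14, 26) = 2.
Since gcd = 2 != 1, 14 shares a common factor with 26, so it cannot be used.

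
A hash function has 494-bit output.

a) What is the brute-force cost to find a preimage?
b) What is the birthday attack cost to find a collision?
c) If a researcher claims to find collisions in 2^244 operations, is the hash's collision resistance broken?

Step 1: Preimage resistance requires brute-force of 2^494 operations.
Step 2: Collision resistance (birthday bound) = 2^(494/2) = 2^247.
Step 3: The claimed attack costs 2^244 operations.
Step 4: Since 2^244 < 2^247, the claimed attack beats the generic birthday bound, so collision resistance is broken.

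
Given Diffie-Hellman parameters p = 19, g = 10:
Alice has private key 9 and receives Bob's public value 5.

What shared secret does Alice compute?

Step 1: s = B^a mod p = 5^9 mod 19.
  5^1 mod 19 = 5
  5^2 mod 19 = (5 * 5) mod 19 = 6
  5^3 mod 19 = (6 * 5) mod 19 = 11
  5^4 mod 19 = (11 * 5) mod 19 = 17
  5^5 mod 19 = (17 * 5) mod 19 = 9
  5^6 mod 19 = (9 * 5) mod 19 = 7
  5^7 mod 19 = (7 * 5) mod 19 = 16
  5^8 mod 19 = (16 * 5) mod 19 = 4
  5^9 mod 19 = (4 * 5) mod 19 = 1
Result: shared secret = 1.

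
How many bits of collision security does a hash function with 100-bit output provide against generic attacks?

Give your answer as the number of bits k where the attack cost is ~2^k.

Step 1: The hash has a 100-bit output.
Step 2: Collision resistance means it should be infeasible to find any x != y with h(x) = h(y).
By the birthday bound, a generic collision search succeeds after about sqrt(2^100) = 2^(100/2) = 2^50 evaluations.
Step 3: Security level = 50 bits.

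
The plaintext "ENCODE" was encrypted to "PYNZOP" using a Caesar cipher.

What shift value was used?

Step 1: Compare first letters: E (position 4) -> P (position 15).
Step 2: Shift = (15 - 4) mod 26 = 11.
The shift value is 11.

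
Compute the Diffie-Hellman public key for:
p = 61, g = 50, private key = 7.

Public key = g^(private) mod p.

Step 1: A = g^a mod p = 50^7 mod 61.
  50^1 mod 61 = 50
  50^2 mod 61 = (50 * 50) mod 61 = 60
  50^3 mod 61 = (60 * 50) mod 61 = 11
  50^4 mod 61 = (11 * 50) mod 61 = 1
  50^5 mod 61 = (1 * 50) mod 61 = 50
  50^6 mod 61 = (50 * 50) mod 61 = 60
  50^7 mod 61 = (60 * 50) mod 61 = 11
Result: A = 11.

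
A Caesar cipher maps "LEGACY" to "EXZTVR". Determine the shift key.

Step 1: Compare first letters: L (position 11) -> E (position 4).
Step 2: Shift = (4 - 11) mod 26 = 19.
The shift value is 19.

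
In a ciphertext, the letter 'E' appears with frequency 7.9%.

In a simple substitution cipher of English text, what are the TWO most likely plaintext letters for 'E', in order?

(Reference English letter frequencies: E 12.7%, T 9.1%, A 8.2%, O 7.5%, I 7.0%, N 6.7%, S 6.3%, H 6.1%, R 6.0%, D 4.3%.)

Step 1: Observed frequency of 'E' is 7.9%.
Step 2: Compute distances to each reference frequency and sort:
  A (8.2%): difference = 0.3% <-- BEST
  O (7.5%): difference = 0.4% <-- RUNNER-UP
  I (7.0%): difference = 0.9%
  T (9.1%): difference = 1.2%
  N (6.7%): difference = 1.2%
Step 3: Most likely is 'A' (8.2%, diff 0.3%); second most likely is 'O' (7.5%, diff 0.4%).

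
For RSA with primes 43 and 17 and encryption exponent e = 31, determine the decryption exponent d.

Step 1: n = 43 * 17 = 731.
Step 2: phi(n) = 42 * 16 = 672.
Step 3: Find d such that 31 * d = 1 (mod 672).
Step 4: d = 31^(-1) mod 672 = 607.
Verification: 31 * 607 = 18817 = 28 * 672 + 1.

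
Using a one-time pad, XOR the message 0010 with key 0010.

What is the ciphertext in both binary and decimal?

Step 1: Write out the XOR operation bit by bit:
  Message: 0010
  Key:     0010
  XOR:     0000
Step 2: Convert to decimal: 0000 = 0.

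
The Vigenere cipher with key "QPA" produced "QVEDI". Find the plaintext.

Step 1: Extend key: QPAQP
Step 2: Decrypt each letter (c - k) mod 26:
  Q(16) - Q(16) = (16-16) mod 26 = 0 = A
  V(21) - P(15) = (21-15) mod 26 = 6 = G
  E(4) - A(0) = (4-0) mod 26 = 4 = E
  D(3) - Q(16) = (3-16) mod 26 = 13 = N
  I(8) - P(15) = (8-15) mod 26 = 19 = T
Plaintext: AGENT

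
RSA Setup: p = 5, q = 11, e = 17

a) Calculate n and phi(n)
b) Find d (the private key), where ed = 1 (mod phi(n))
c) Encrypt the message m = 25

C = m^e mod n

Step 1: n = 5 * 11 = 55.
Step 2: phi(n) = (5-1)(11-1) = 4 * 10 = 40.
Step 3: Find d = 17^(-1) mod 40 = 33.
  Verify: 17 * 33 = 561 = 1 (mod 40).
Step 4: C = 25^17 mod 55 = 20.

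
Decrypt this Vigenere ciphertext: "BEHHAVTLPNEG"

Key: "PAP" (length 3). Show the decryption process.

Step 1: Key 'PAP' has length 3. Extended key: PAPPAPPAPPAP
Step 2: Decrypt each position:
  B(1) - P(15) = 12 = M
  E(4) - A(0) = 4 = E
  H(7) - P(15) = 18 = S
  H(7) - P(15) = 18 = S
  A(0) - A(0) = 0 = A
  V(21) - P(15) = 6 = G
  T(19) - P(15) = 4 = E
  L(11) - A(0) = 11 = L
  P(15) - P(15) = 0 = A
  N(13) - P(15) = 24 = Y
  E(4) - A(0) = 4 = E
  G(6) - P(15) = 17 = R
Plaintext: MESSAGELAYER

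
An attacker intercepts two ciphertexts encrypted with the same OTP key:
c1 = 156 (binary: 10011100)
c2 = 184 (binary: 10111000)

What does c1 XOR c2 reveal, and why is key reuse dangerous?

Step 1: c1 XOR c2 = (m1 XOR k) XOR (m2 XOR k).
Step 2: By XOR associativity/commutativity: = m1 XOR m2 XOR k XOR k = m1 XOR m2.
Step 3: 10011100 XOR 10111000 = 00100100 = 36.
Step 4: The key cancels out! An attacker learns m1 XOR m2 = 36, revealing the relationship between plaintexts.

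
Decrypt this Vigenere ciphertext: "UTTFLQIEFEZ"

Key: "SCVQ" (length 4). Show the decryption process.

Step 1: Key 'SCVQ' has length 4. Extended key: SCVQSCVQSCV
Step 2: Decrypt each position:
  U(20) - S(18) = 2 = C
  T(19) - C(2) = 17 = R
  T(19) - V(21) = 24 = Y
  F(5) - Q(16) = 15 = P
  L(11) - S(18) = 19 = T
  Q(16) - C(2) = 14 = O
  I(8) - V(21) = 13 = N
  E(4) - Q(16) = 14 = O
  F(5) - S(18) = 13 = N
  E(4) - C(2) = 2 = C
  Z(25) - V(21) = 4 = E
Plaintext: CRYPTONONCE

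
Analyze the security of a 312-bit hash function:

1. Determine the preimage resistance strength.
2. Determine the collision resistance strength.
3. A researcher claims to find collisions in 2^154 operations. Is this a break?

Step 1: Preimage resistance requires brute-force of 2^312 operations.
Step 2: Collision resistance (birthday bound) = 2^(312/2) = 2^156.
Step 3: The claimed attack costs 2^154 operations.
Step 4: Since 2^154 < 2^156, the claimed attack beats the generic birthday bound, so collision resistance is broken.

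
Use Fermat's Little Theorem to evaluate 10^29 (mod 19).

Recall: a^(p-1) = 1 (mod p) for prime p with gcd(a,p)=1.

Step 1: Since 19 is prime, by Fermat's Little Theorem: 10^18 = 1 (mod 19).
Step 2: Reduce exponent: 29 mod 18 = 11.
Step 3: So 10^29 = 10^11 (mod 19).
Step 4: 10^11 mod 19 = 14.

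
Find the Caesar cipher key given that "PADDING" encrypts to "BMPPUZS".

Step 1: Compare first letters: P (position 15) -> B (position 1).
Step 2: Shift = (1 - 15) mod 26 = 12.
The shift value is 12.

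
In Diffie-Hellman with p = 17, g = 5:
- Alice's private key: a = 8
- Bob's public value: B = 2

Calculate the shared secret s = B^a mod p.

Step 1: s = B^a mod p = 2^8 mod 17.
  2^1 mod 17 = 2
  2^2 mod 17 = (2 * 2) mod 17 = 4
  2^3 mod 17 = (4 * 2) mod 17 = 8
  2^4 mod 17 = (8 * 2) mod 17 = 16
  2^5 mod 17 = (16 * 2) mod 17 = 15
  2^6 mod 17 = (15 * 2) mod 17 = 13
  2^7 mod 17 = (13 * 2) mod 17 = 9
  2^8 mod 17 = (9 * 2) mod 17 = 1
Result: shared secret = 1.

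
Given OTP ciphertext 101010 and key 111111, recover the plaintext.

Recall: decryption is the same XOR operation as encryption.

Step 1: XOR ciphertext with key:
  Ciphertext: 101010
  Key:        111111
  XOR:        010101
Step 2: Plaintext = 010101 = 21 in decimal.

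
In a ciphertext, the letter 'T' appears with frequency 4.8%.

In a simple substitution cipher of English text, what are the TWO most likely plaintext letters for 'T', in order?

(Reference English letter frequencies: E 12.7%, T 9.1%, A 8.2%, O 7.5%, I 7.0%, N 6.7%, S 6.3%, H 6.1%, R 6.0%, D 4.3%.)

Step 1: Observed frequency of 'T' is 4.8%.
Step 2: Compute distances to each reference frequency and sort:
  D (4.3%): difference = 0.5% <-- BEST
  R (6.0%): difference = 1.2% <-- RUNNER-UP
  H (6.1%): difference = 1.3%
  S (6.3%): difference = 1.5%
  N (6.7%): difference = 1.9%
Step 3: Most likely is 'D' (4.3%, diff 0.5%); second most likely is 'R' (6.0%, diff 1.2%).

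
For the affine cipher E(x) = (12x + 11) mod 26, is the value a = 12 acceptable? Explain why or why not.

Step 1: Compute gcd(12, 26).
Step 2: gcd(12, 26) = 2.
Since gcd = 2 != 1, 12 shares a common factor with 26, so it cannot be used.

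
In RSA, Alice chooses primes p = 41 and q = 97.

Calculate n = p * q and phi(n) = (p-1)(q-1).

Step 1: n = p * q = 41 * 97 = 3977.
Step 2: phi(n) = (p-1)(q-1) = 40 * 96 = 3840.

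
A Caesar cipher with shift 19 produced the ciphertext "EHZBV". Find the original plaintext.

Step 1: Reverse the shift by subtracting 19 from each letter position.
  E (position 4) -> position (4-19) mod 26 = 11 -> L
  H (position 7) -> position (7-19) mod 26 = 14 -> O
  Z (position 25) -> position (25-19) mod 26 = 6 -> G
  B (position 1) -> position (1-19) mod 26 = 8 -> I
  V (position 21) -> position (21-19) mod 26 = 2 -> C
Decrypted message: LOGIC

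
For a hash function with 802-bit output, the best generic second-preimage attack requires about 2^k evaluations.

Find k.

Step 1: The hash has a 802-bit output.
Step 2: Second-preimage resistance means: given a specific input x, it should be infeasible to find a different y with h(y) = h(x).
With a 802-bit output, a generic search for a second preimage costs about 2^802 evaluations (each trial matches the fixed target with probability 2^-802).
Step 3: Security level = 802 bits.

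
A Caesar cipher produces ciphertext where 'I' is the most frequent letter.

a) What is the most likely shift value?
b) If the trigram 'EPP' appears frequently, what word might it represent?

Step 1: In English, 'E' is the most frequent letter (12.7%).
Step 2: The most frequent ciphertext letter is 'I' (position 8).
Step 3: Shift = (8 - 4) mod 26 = 4.
Step 4: Decrypt 'EPP' by shifting back 4:
  E -> A
  P -> L
  P -> L
Step 5: 'EPP' decrypts to 'ALL'.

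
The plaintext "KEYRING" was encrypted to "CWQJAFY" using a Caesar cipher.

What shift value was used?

Step 1: Compare first letters: K (position 10) -> C (position 2).
Step 2: Shift = (2 - 10) mod 26 = 18.
The shift value is 18.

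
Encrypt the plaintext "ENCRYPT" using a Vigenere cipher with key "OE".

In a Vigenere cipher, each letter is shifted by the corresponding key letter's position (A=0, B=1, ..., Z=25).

Step 1: Repeat key to match plaintext length:
  Plaintext: ENCRYPT
  Key:       OEOEOEO
Step 2: Encrypt each letter:
  E(4) + O(14) = (4+14) mod 26 = 18 = S
  N(13) + E(4) = (13+4) mod 26 = 17 = R
  C(2) + O(14) = (2+14) mod 26 = 16 = Q
  R(17) + E(4) = (17+4) mod 26 = 21 = V
  Y(24) + O(14) = (24+14) mod 26 = 12 = M
  P(15) + E(4) = (15+4) mod 26 = 19 = T
  T(19) + O(14) = (19+14) mod 26 = 7 = H
Ciphertext: SRQVMTH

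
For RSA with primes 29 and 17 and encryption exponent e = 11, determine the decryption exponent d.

Step 1: n = 29 * 17 = 493.
Step 2: phi(n) = 28 * 16 = 448.
Step 3: Find d such that 11 * d = 1 (mod 448).
Step 4: d = 11^(-1) mod 448 = 163.
Verification: 11 * 163 = 1793 = 4 * 448 + 1.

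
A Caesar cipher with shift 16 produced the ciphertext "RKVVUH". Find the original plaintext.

Step 1: Reverse the shift by subtracting 16 from each letter position.
  R (position 17) -> position (17-16) mod 26 = 1 -> B
  K (position 10) -> position (10-16) mod 26 = 20 -> U
  V (position 21) -> position (21-16) mod 26 = 5 -> F
  V (position 21) -> position (21-16) mod 26 = 5 -> F
  U (position 20) -> position (20-16) mod 26 = 4 -> E
  H (position 7) -> position (7-16) mod 26 = 17 -> R
Decrypted message: BUFFER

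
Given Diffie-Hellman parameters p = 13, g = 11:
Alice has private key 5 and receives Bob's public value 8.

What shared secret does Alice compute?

Step 1: s = B^a mod p = 8^5 mod 13.
  8^1 mod 13 = 8
  8^2 mod 13 = (8 * 8) mod 13 = 12
  8^3 mod 13 = (12 * 8) mod 13 = 5
  8^4 mod 13 = (5 * 8) mod 13 = 1
  8^5 mod 13 = (1 * 8) mod 13 = 8
Result: shared secret = 8.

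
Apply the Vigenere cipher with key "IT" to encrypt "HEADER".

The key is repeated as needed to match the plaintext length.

Step 1: Repeat key to match plaintext length:
  Plaintext: HEADER
  Key:       ITITIT
Step 2: Encrypt each letter:
  H(7) + I(8) = (7+8) mod 26 = 15 = P
  E(4) + T(19) = (4+19) mod 26 = 23 = X
  A(0) + I(8) = (0+8) mod 26 = 8 = I
  D(3) + T(19) = (3+19) mod 26 = 22 = W
  E(4) + I(8) = (4+8) mod 26 = 12 = M
  R(17) + T(19) = (17+19) mod 26 = 10 = K
Ciphertext: PXIWMK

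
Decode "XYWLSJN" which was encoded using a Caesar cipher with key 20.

Step 1: Reverse the shift by subtracting 20 from each letter position.
  X (position 23) -> position (23-20) mod 26 = 3 -> D
  Y (position 24) -> position (24-20) mod 26 = 4 -> E
  W (position 22) -> position (22-20) mod 26 = 2 -> C
  L (position 11) -> position (11-20) mod 26 = 17 -> R
  S (position 18) -> position (18-20) mod 26 = 24 -> Y
  J (position 9) -> position (9-20) mod 26 = 15 -> P
  N (position 13) -> position (13-20) mod 26 = 19 -> T
Decrypted message: DECRYPT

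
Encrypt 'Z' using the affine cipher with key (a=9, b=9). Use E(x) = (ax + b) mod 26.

Step 1: Convert 'Z' to number: x = 25.
Step 2: E(25) = (9 * 25 + 9) mod 26 = 234 mod 26 = 0.
Step 3: Convert 0 back to letter: A.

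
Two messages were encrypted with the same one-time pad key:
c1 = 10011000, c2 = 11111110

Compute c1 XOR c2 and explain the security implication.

Step 1: c1 XOR c2 = (m1 XOR k) XOR (m2 XOR k).
Step 2: By XOR associativity/commutativity: = m1 XOR m2 XOR k XOR k = m1 XOR m2.
Step 3: 10011000 XOR 11111110 = 01100110 = 102.
Step 4: The key cancels out! An attacker learns m1 XOR m2 = 102, revealing the relationship between plaintexts.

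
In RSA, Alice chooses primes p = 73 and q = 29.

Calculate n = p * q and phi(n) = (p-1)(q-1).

Step 1: n = p * q = 73 * 29 = 2117.
Step 2: phi(n) = (p-1)(q-1) = 72 * 28 = 2016.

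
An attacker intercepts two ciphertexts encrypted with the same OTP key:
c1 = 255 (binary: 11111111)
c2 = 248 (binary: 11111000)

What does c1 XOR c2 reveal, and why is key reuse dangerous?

Step 1: c1 XOR c2 = (m1 XOR k) XOR (m2 XOR k).
Step 2: By XOR associativity/commutativity: = m1 XOR m2 XOR k XOR k = m1 XOR m2.
Step 3: 11111111 XOR 11111000 = 00000111 = 7.
Step 4: The key cancels out! An attacker learns m1 XOR m2 = 7, revealing the relationship between plaintexts.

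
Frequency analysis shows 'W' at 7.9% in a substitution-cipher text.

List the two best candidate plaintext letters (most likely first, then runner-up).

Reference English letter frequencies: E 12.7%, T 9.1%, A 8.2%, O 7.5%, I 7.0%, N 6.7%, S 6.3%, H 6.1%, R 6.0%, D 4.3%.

Step 1: Observed frequency of 'W' is 7.9%.
Step 2: Compute distances to each reference frequency and sort:
  A (8.2%): difference = 0.3% <-- BEST
  O (7.5%): difference = 0.4% <-- RUNNER-UP
  I (7.0%): difference = 0.9%
  T (9.1%): difference = 1.2%
  N (6.7%): difference = 1.2%
Step 3: Most likely is 'A' (8.2%, diff 0.3%); second most likely is 'O' (7.5%, diff 0.4%).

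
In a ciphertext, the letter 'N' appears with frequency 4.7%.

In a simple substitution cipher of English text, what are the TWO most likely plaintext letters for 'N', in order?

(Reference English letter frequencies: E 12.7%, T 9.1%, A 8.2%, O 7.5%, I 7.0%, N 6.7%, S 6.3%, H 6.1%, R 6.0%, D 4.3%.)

Step 1: Observed frequency of 'N' is 4.7%.
Step 2: Compute distances to each reference frequency and sort:
  D (4.3%): difference = 0.4% <-- BEST
  R (6.0%): difference = 1.3% <-- RUNNER-UP
  H (6.1%): difference = 1.4%
  S (6.3%): difference = 1.6%
  N (6.7%): difference = 2.0%
Step 3: Most likely is 'D' (4.3%, diff 0.4%); second most likely is 'R' (6.0%, diff 1.3%).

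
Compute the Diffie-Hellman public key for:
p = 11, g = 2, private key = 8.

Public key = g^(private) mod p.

Step 1: A = g^a mod p = 2^8 mod 11.
  2^1 mod 11 = 2
  2^2 mod 11 = (2 * 2) mod 11 = 4
  2^3 mod 11 = (4 * 2) mod 11 = 8
  2^4 mod 11 = (8 * 2) mod 11 = 5
  2^5 mod 11 = (5 * 2) mod 11 = 10
  2^6 mod 11 = (10 * 2) mod 11 = 9
  2^7 mod 11 = (9 * 2) mod 11 = 7
  2^8 mod 11 = (7 * 2) mod 11 = 3
Result: A = 3.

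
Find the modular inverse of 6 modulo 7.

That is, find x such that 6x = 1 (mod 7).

Step 1: We need x such that 6 * x = 1 (mod 7).
Step 2: Using the extended Euclidean algorithm or trial:
  6 * 6 = 36 = 5 * 7 + 1.
Step 3: Since 36 mod 7 = 1, the inverse is x = 6.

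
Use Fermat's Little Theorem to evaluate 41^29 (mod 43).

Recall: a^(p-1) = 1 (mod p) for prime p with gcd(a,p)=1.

Step 1: Since 43 is prime, by Fermat's Little Theorem: 41^42 = 1 (mod 43).
Step 2: Reduce exponent: 29 mod 42 = 29.
Step 3: So 41^29 = 41^29 (mod 43).
Step 4: 41^29 mod 43 = 41.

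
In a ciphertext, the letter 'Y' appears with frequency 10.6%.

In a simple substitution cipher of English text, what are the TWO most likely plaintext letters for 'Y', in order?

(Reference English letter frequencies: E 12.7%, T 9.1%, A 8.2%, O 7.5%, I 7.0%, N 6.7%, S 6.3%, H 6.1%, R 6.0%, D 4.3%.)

Step 1: Observed frequency of 'Y' is 10.6%.
Step 2: Compute distances to each reference frequency and sort:
  T (9.1%): difference = 1.5% <-- BEST
  E (12.7%): difference = 2.1% <-- RUNNER-UP
  A (8.2%): difference = 2.4%
  O (7.5%): difference = 3.1%
  I (7.0%): difference = 3.6%
Step 3: Most likely is 'T' (9.1%, diff 1.5%); second most likely is 'E' (12.7%, diff 2.1%).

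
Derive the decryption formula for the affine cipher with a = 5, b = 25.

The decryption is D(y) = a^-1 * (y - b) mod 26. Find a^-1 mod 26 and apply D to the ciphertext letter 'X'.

Step 1: Find a^-1, the modular inverse of 5 mod 26.
Step 2: We need 5 * a^-1 = 1 (mod 26).
Step 3: 5 * 21 = 105 = 4 * 26 + 1, so a^-1 = 21.
Step 4: D(y) = 21(y - 25) mod 26.
Step 5: Apply to 'X' (y = 23): D(23) = 21 * (23 - 25) mod 26 = 21 * -2 mod 26 = 10 -> 'K'.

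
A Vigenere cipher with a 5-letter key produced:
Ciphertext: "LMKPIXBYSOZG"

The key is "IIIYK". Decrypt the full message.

Step 1: Key 'IIIYK' has length 5. Extended key: IIIYKIIIYKII
Step 2: Decrypt each position:
  L(11) - I(8) = 3 = D
  M(12) - I(8) = 4 = E
  K(10) - I(8) = 2 = C
  P(15) - Y(24) = 17 = R
  I(8) - K(10) = 24 = Y
  X(23) - I(8) = 15 = P
  B(1) - I(8) = 19 = T
  Y(24) - I(8) = 16 = Q
  S(18) - Y(24) = 20 = U
  O(14) - K(10) = 4 = E
  Z(25) - I(8) = 17 = R
  G(6) - I(8) = 24 = Y
Plaintext: DECRYPTQUERY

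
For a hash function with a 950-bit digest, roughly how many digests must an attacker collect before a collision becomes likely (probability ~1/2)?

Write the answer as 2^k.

Step 1: The birthday paradox gives collision probability ~50% after sqrt(2^n) = 2^(n/2) hashes.
Step 2: For 950-bit output: 2^(950/2) = 2^475.
Step 3: Approximately 2^475 hash computations needed.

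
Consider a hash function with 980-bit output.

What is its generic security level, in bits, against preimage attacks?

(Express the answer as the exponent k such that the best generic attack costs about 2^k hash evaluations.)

Step 1: The hash has a 980-bit output.
Step 2: Preimage resistance means: given a digest h(x), it should be infeasible to find any input that hashes to it.
With a 980-bit output there are 2^980 possible digests, so a generic brute-force preimage search costs about 2^980 evaluations.
Step 3: Security level = 980 bits.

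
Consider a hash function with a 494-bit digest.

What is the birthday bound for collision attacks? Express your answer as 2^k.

Step 1: The birthday paradox gives collision probability ~50% after sqrt(2^n) = 2^(n/2) hashes.
Step 2: For 494-bit output: 2^(494/2) = 2^247.
Step 3: Approximately 2^247 hash computations needed.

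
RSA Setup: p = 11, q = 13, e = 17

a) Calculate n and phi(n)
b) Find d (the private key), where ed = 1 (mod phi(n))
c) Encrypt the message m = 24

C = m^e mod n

Step 1: n = 11 * 13 = 143.
Step 2: phi(n) = (11-1)(13-1) = 10 * 12 = 120.
Step 3: Find d = 17^(-1) mod 120 = 113.
  Verify: 17 * 113 = 1921 = 1 (mod 120).
Step 4: C = 24^17 mod 143 = 7.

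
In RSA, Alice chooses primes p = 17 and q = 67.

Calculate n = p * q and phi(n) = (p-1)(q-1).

Step 1: n = p * q = 17 * 67 = 1139.
Step 2: phi(n) = (p-1)(q-1) = 16 * 66 = 1056.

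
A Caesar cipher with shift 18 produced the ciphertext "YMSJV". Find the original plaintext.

Step 1: Reverse the shift by subtracting 18 from each letter position.
  Y (position 24) -> position (24-18) mod 26 = 6 -> G
  M (position 12) -> position (12-18) mod 26 = 20 -> U
  S (position 18) -> position (18-18) mod 26 = 0 -> A
  J (position 9) -> position (9-18) mod 26 = 17 -> R
  V (position 21) -> position (21-18) mod 26 = 3 -> D
Decrypted message: GUARD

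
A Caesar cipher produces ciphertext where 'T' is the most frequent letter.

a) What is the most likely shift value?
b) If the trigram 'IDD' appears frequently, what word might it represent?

Step 1: In English, 'E' is the most frequent letter (12.7%).
Step 2: The most frequent ciphertext letter is 'T' (position 19).
Step 3: Shift = (19 - 4) mod 26 = 15.
Step 4: Decrypt 'IDD' by shifting back 15:
  I -> T
  D -> O
  D -> O
Step 5: 'IDD' decrypts to 'TOO'.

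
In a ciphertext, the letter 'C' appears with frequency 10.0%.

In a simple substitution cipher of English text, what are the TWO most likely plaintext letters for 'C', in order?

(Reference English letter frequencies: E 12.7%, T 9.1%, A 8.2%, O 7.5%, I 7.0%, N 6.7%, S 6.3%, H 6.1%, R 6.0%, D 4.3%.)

Step 1: Observed frequency of 'C' is 10.0%.
Step 2: Compute distances to each reference frequency and sort:
  T (9.1%): difference = 0.9% <-- BEST
  A (8.2%): difference = 1.8% <-- RUNNER-UP
  O (7.5%): difference = 2.5%
  E (12.7%): difference = 2.7%
  I (7.0%): difference = 3.0%
Step 3: Most likely is 'T' (9.1%, diff 0.9%); second most likely is 'A' (8.2%, diff 1.8%).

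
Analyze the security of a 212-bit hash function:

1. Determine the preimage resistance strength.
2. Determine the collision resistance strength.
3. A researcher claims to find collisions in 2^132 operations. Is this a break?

Step 1: Preimage resistance requires brute-force of 2^212 operations.
Step 2: Collision resistance (birthday bound) = 2^(212/2) = 2^106.
Step 3: The claimed attack costs 2^132 operations.
Step 4: Since 2^132 >= 2^106, the claimed attack is no faster than the generic birthday attack, so this does not break collision resistance.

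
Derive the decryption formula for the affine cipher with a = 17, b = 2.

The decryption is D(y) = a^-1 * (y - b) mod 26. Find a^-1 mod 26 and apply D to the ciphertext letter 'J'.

Step 1: Find a^-1, the modular inverse of 17 mod 26.
Step 2: We need 17 * a^-1 = 1 (mod 26).
Step 3: 17 * 23 = 391 = 15 * 26 + 1, so a^-1 = 23.
Step 4: D(y) = 23(y - 2) mod 26.
Step 5: Apply to 'J' (y = 9): D(9) = 23 * (9 - 2) mod 26 = 23 * 7 mod 26 = 5 -> 'F'.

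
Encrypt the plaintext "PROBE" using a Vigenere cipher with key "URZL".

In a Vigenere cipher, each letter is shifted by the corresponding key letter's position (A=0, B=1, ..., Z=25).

Step 1: Repeat key to match plaintext length:
  Plaintext: PROBE
  Key:       URZLU
Step 2: Encrypt each letter:
  P(15) + U(20) = (15+20) mod 26 = 9 = J
  R(17) + R(17) = (17+17) mod 26 = 8 = I
  O(14) + Z(25) = (14+25) mod 26 = 13 = N
  B(1) + L(11) = (1+11) mod 26 = 12 = M
  E(4) + U(20) = (4+20) mod 26 = 24 = Y
Ciphertext: JINMY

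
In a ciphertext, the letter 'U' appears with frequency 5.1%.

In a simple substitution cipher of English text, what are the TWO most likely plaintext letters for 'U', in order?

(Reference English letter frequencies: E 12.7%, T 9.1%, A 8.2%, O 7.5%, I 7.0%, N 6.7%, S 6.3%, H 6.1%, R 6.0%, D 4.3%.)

Step 1: Observed frequency of 'U' is 5.1%.
Step 2: Compute distances to each reference frequency and sort:
  D (4.3%): difference = 0.8% <-- BEST
  R (6.0%): difference = 0.9% <-- RUNNER-UP
  H (6.1%): difference = 1.0%
  S (6.3%): difference = 1.2%
  N (6.7%): difference = 1.6%
Step 3: Most likely is 'D' (4.3%, diff 0.8%); second most likely is 'R' (6.0%, diff 0.9%).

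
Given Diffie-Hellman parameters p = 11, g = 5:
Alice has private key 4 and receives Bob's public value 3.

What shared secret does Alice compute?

Step 1: s = B^a mod p = 3^4 mod 11.
  3^1 mod 11 = 3
  3^2 mod 11 = (3 * 3) mod 11 = 9
  3^3 mod 11 = (9 * 3) mod 11 = 5
  3^4 mod 11 = (5 * 3) mod 11 = 4
Result: shared secret = 4.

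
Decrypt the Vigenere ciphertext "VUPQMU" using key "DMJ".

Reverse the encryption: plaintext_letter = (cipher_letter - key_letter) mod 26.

Step 1: Extend key: DMJDMJ
Step 2: Decrypt each letter (c - k) mod 26:
  V(21) - D(3) = (21-3) mod 26 = 18 = S
  U(20) - M(12) = (20-12) mod 26 = 8 = I
  P(15) - J(9) = (15-9) mod 26 = 6 = G
  Q(16) - D(3) = (16-3) mod 26 = 13 = N
  M(12) - M(12) = (12-12) mod 26 = 0 = A
  U(20) - J(9) = (20-9) mod 26 = 11 = L
Plaintext: SIGNAL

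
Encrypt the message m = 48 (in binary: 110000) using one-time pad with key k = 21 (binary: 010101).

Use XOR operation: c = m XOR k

Step 1: Write out the XOR operation bit by bit:
  Message: 110000
  Key:     010101
  XOR:     100101
Step 2: Convert to decimal: 100101 = 37.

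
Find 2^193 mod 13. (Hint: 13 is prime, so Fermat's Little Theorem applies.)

Step 1: Since 13 is prime, by Fermat's Little Theorem: 2^12 = 1 (mod 13).
Step 2: Reduce exponent: 193 mod 12 = 1.
Step 3: So 2^193 = 2^1 (mod 13).
Step 4: 2^1 mod 13 = 2.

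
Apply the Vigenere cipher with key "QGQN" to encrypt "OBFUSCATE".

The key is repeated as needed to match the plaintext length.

Step 1: Repeat key to match plaintext length:
  Plaintext: OBFUSCATE
  Key:       QGQNQGQNQ
Step 2: Encrypt each letter:
  O(14) + Q(16) = (14+16) mod 26 = 4 = E
  B(1) + G(6) = (1+6) mod 26 = 7 = H
  F(5) + Q(16) = (5+16) mod 26 = 21 = V
  U(20) + N(13) = (20+13) mod 26 = 7 = H
  S(18) + Q(16) = (18+16) mod 26 = 8 = I
  C(2) + G(6) = (2+6) mod 26 = 8 = I
  A(0) + Q(16) = (0+16) mod 26 = 16 = Q
  T(19) + N(13) = (19+13) mod 26 = 6 = G
  E(4) + Q(16) = (4+16) mod 26 = 20 = U
Ciphertext: EHVHIIQGU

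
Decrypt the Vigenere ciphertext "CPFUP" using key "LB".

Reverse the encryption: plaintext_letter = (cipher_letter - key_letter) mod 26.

Step 1: Extend key: LBLBL
Step 2: Decrypt each letter (c - k) mod 26:
  C(2) - L(11) = (2-11) mod 26 = 17 = R
  P(15) - B(1) = (15-1) mod 26 = 14 = O
  F(5) - L(11) = (5-11) mod 26 = 20 = U
  U(20) - B(1) = (20-1) mod 26 = 19 = T
  P(15) - L(11) = (15-11) mod 26 = 4 = E
Plaintext: ROUTE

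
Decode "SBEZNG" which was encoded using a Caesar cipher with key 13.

Step 1: Reverse the shift by subtracting 13 from each letter position.
  S (position 18) -> position (18-13) mod 26 = 5 -> F
  B (position 1) -> position (1-13) mod 26 = 14 -> O
  E (position 4) -> position (4-13) mod 26 = 17 -> R
  Z (position 25) -> position (25-13) mod 26 = 12 -> M
  N (position 13) -> position (13-13) mod 26 = 0 -> A
  G (position 6) -> position (6-13) mod 26 = 19 -> T
Decrypted message: FORMAT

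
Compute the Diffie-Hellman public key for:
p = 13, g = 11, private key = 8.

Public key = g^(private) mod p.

Step 1: A = g^a mod p = 11^8 mod 13.
  11^1 mod 13 = 11
  11^2 mod 13 = (11 * 11) mod 13 = 4
  11^3 mod 13 = (4 * 11) mod 13 = 5
  11^4 mod 13 = (5 * 11) mod 13 = 3
  11^5 mod 13 = (3 * 11) mod 13 = 7
  11^6 mod 13 = (7 * 11) mod 13 = 12
  11^7 mod 13 = (12 * 11) mod 13 = 2
  11^8 mod 13 = (2 * 11) mod 13 = 9
Result: A = 9.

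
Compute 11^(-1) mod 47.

Step 1: We need x such that 11 * x = 1 (mod 47).
Step 2: Using the extended Euclidean algorithm or trial:
  11 * 30 = 330 = 7 * 47 + 1.
Step 3: Since 330 mod 47 = 1, the inverse is x = 30.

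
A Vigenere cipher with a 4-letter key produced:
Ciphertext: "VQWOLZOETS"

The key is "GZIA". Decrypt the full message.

Step 1: Key 'GZIA' has length 4. Extended key: GZIAGZIAGZ
Step 2: Decrypt each position:
  V(21) - G(6) = 15 = P
  Q(16) - Z(25) = 17 = R
  W(22) - I(8) = 14 = O
  O(14) - A(0) = 14 = O
  L(11) - G(6) = 5 = F
  Z(25) - Z(25) = 0 = A
  O(14) - I(8) = 6 = G
  E(4) - A(0) = 4 = E
  T(19) - G(6) = 13 = N
  S(18) - Z(25) = 19 = T
Plaintext: PROOFAGENT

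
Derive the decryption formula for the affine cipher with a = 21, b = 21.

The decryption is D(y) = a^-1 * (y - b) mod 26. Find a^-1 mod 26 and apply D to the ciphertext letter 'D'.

Step 1: Find a^-1, the modular inverse of 21 mod 26.
Step 2: We need 21 * a^-1 = 1 (mod 26).
Step 3: 21 * 5 = 105 = 4 * 26 + 1, so a^-1 = 5.
Step 4: D(y) = 5(y - 21) mod 26.
Step 5: Apply to 'D' (y = 3): D(3) = 5 * (3 - 21) mod 26 = 5 * -18 mod 26 = 14 -> 'O'.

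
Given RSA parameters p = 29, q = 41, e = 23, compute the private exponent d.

Step 1: n = 29 * 41 = 1189.
Step 2: phi(n) = 28 * 40 = 1120.
Step 3: Find d such that 23 * d = 1 (mod 1120).
Step 4: d = 23^(-1) mod 1120 = 487.
Verification: 23 * 487 = 11201 = 10 * 1120 + 1.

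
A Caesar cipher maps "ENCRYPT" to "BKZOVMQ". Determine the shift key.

Step 1: Compare first letters: E (position 4) -> B (position 1).
Step 2: Shift = (1 - 4) mod 26 = 23.
The shift value is 23.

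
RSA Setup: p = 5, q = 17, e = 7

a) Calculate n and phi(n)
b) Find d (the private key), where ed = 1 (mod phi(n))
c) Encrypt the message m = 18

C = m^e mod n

Step 1: n = 5 * 17 = 85.
Step 2: phi(n) = (5-1)(17-1) = 4 * 16 = 64.
Step 3: Find d = 7^(-1) mod 64 = 55.
  Verify: 7 * 55 = 385 = 1 (mod 64).
Step 4: C = 18^7 mod 85 = 52.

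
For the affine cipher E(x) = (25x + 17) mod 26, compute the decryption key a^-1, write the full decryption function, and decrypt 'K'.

Step 1: Find a^-1, the modular inverse of 25 mod 26.
Step 2: We need 25 * a^-1 = 1 (mod 26).
Step 3: 25 * 25 = 625 = 24 * 26 + 1, so a^-1 = 25.
Step 4: D(y) = 25(y - 17) mod 26.
Step 5: Apply to 'K' (y = 10): D(10) = 25 * (10 - 17) mod 26 = 25 * -7 mod 26 = 7 -> 'H'.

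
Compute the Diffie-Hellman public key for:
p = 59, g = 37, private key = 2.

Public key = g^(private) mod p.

Step 1: A = g^a mod p = 37^2 mod 59.
  37^1 mod 59 = 37
  37^2 mod 59 = (37 * 37) mod 59 = 12
Result: A = 12.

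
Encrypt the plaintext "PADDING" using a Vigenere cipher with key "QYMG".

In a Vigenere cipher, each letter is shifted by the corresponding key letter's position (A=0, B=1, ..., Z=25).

Step 1: Repeat key to match plaintext length:
  Plaintext: PADDING
  Key:       QYMGQYM
Step 2: Encrypt each letter:
  P(15) + Q(16) = (15+16) mod 26 = 5 = F
  A(0) + Y(24) = (0+24) mod 26 = 24 = Y
  D(3) + M(12) = (3+12) mod 26 = 15 = P
  D(3) + G(6) = (3+6) mod 26 = 9 = J
  I(8) + Q(16) = (8+16) mod 26 = 24 = Y
  N(13) + Y(24) = (13+24) mod 26 = 11 = L
  G(6) + M(12) = (6+12) mod 26 = 18 = S
Ciphertext: FYPJYLS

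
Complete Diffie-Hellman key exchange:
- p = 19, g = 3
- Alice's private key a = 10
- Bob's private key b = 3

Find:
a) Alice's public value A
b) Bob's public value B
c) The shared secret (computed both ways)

Step 1: A = g^a mod p = 3^10 mod 19 = 16.
Step 2: B = g^b mod p = 3^3 mod 19 = 8.
Step 3: Alice computes s = B^a mod p = 8^10 mod 19 = 11.
Step 4: Bob computes s = A^b mod p = 16^3 mod 19 = 11.
Both sides agree: shared secret = 11.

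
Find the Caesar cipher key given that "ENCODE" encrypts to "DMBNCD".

Step 1: Compare first letters: E (position 4) -> D (position 3).
Step 2: Shift = (3 - 4) mod 26 = 25.
The shift value is 25.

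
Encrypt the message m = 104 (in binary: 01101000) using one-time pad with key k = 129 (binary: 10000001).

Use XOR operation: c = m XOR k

Step 1: Write out the XOR operation bit by bit:
  Message: 01101000
  Key:     10000001
  XOR:     11101001
Step 2: Convert to decimal: 11101001 = 233.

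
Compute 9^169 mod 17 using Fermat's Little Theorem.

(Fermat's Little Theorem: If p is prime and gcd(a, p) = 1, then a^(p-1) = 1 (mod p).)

Step 1: Since 17 is prime, by Fermat's Little Theorem: 9^16 = 1 (mod 17).
Step 2: Reduce exponent: 169 mod 16 = 9.
Step 3: So 9^169 = 9^9 (mod 17).
Step 4: 9^9 mod 17 = 9.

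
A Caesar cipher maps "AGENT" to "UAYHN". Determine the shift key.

Step 1: Compare first letters: A (position 0) -> U (position 20).
Step 2: Shift = (20 - 0) mod 26 = 20.
The shift value is 20.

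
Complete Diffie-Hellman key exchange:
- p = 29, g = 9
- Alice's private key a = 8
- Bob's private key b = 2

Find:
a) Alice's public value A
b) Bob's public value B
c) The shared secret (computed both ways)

Step 1: A = g^a mod p = 9^8 mod 29 = 20.
Step 2: B = g^b mod p = 9^2 mod 29 = 23.
Step 3: Alice computes s = B^a mod p = 23^8 mod 29 = 23.
Step 4: Bob computes s = A^b mod p = 20^2 mod 29 = 23.
Both sides agree: shared secret = 23.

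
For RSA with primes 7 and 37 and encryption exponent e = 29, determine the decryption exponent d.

Step 1: n = 7 * 37 = 259.
Step 2: phi(n) = 6 * 36 = 216.
Step 3: Find d such that 29 * d = 1 (mod 216).
Step 4: d = 29^(-1) mod 216 = 149.
Verification: 29 * 149 = 4321 = 20 * 216 + 1.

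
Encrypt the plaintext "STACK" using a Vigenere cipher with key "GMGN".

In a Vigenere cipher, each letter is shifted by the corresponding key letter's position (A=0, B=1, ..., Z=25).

Step 1: Repeat key to match plaintext length:
  Plaintext: STACK
  Key:       GMGNG
Step 2: Encrypt each letter:
  S(18) + G(6) = (18+6) mod 26 = 24 = Y
  T(19) + M(12) = (19+12) mod 26 = 5 = F
  A(0) + G(6) = (0+6) mod 26 = 6 = G
  C(2) + N(13) = (2+13) mod 26 = 15 = P
  K(10) + G(6) = (10+6) mod 26 = 16 = Q
Ciphertext: YFGPQ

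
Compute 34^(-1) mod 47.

Step 1: We need x such that 34 * x = 1 (mod 47).
Step 2: Using the extended Euclidean algorithm or trial:
  34 * 18 = 612 = 13 * 47 + 1.
Step 3: Since 612 mod 47 = 1, the inverse is x = 18.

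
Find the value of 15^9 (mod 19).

Step 1: Compute 15^9 mod 19 step by step, reducing modulo 19 at each step.
  15^1 mod 19 = 15
  15^2 mod 19 = (15 * 15) mod 19 = 16
  15^3 mod 19 = (16 * 15) mod 19 = 12
  15^4 mod 19 = (12 * 15) mod 19 = 9
  15^5 mod 19 = (9 * 15) mod 19 = 2
  15^6 mod 19 = (2 * 15) mod 19 = 11
  15^7 mod 19 = (11 * 15) mod 19 = 13
  15^8 mod 19 = (13 * 15) mod 19 = 5
  15^9 mod 19 = (5 * 15) mod 19 = 18
Step 2: Result = 18.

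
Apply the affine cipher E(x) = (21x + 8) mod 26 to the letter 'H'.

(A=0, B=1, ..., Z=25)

Step 1: Convert 'H' to number: x = 7.
Step 2: E(7) = (21 * 7 + 8) mod 26 = 155 mod 26 = 25.
Step 3: Convert 25 back to letter: Z.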